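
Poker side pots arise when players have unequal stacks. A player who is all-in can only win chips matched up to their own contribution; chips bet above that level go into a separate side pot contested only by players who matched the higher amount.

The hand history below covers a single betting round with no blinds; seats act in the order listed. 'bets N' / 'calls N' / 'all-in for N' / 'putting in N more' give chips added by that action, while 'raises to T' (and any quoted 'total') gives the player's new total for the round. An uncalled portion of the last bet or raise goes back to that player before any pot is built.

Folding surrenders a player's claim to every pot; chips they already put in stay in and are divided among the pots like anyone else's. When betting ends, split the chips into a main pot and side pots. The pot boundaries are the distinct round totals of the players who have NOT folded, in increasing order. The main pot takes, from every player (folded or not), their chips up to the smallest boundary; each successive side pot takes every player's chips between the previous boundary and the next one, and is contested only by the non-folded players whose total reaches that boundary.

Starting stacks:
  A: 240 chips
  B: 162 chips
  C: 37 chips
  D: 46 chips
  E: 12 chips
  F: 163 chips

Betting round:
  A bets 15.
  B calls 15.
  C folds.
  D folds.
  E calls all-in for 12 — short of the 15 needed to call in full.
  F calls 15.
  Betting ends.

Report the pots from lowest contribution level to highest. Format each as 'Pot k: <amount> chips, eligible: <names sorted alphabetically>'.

Pot 1: 48 chips, eligible: A, B, E, F
Pot 2: 9 chips, eligible: A, B, F

Derivation:
Contributions: A=15, B=15, E=12, F=15
Folded: C, D
Pot levels (distinct totals of non-folded players): 12, 15
Layer 1-12: 12 each from A, B, E, F = 12*4 = 48 chips; eligible A, B, E, F
Layer 13-15: 3 each from A, B, F = 3*3 = 9 chips; eligible A, B, F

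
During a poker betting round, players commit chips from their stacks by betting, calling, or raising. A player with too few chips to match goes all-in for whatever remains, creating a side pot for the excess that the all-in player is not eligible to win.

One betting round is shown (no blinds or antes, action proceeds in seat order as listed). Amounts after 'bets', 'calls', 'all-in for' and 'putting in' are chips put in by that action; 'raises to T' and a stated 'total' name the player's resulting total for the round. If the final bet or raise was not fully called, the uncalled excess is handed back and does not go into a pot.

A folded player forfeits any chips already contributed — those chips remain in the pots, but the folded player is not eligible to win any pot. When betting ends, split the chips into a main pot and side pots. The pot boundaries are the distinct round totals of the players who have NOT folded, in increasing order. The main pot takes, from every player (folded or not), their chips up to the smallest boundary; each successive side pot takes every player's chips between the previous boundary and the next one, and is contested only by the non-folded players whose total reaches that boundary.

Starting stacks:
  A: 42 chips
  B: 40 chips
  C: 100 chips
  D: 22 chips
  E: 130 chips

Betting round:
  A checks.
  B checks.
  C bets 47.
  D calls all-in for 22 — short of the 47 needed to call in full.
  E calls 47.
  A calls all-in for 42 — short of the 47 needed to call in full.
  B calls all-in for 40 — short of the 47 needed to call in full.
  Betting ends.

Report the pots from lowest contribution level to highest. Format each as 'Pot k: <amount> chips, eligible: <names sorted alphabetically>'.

Contributions: A=42, B=40, C=47, D=22, E=47
Pot levels (distinct totals of non-folded players): 22, 40, 42, 47
Layer 1-22: 22 each from A, B, C, D, E = 22*5 = 110 chips; eligible A, B, C, D, E
Layer 23-40: 18 each from A, B, C, E = 18*4 = 72 chips; eligible A, B, C, E
Layer 41-42: 2 each from A, C, E = 2*3 = 6 chips; eligible A, C, E
Layer 43-47: 5 each from C, E = 5*2 = 10 chips; eligible C, E

Pot 1: 110 chips, eligible: A, B, C, D, E
Pot 2: 72 chips, eligible: A, B, C, E
Pot 3: 6 chips, eligible: A, C, E
Pot 4: 10 chips, eligible: C, E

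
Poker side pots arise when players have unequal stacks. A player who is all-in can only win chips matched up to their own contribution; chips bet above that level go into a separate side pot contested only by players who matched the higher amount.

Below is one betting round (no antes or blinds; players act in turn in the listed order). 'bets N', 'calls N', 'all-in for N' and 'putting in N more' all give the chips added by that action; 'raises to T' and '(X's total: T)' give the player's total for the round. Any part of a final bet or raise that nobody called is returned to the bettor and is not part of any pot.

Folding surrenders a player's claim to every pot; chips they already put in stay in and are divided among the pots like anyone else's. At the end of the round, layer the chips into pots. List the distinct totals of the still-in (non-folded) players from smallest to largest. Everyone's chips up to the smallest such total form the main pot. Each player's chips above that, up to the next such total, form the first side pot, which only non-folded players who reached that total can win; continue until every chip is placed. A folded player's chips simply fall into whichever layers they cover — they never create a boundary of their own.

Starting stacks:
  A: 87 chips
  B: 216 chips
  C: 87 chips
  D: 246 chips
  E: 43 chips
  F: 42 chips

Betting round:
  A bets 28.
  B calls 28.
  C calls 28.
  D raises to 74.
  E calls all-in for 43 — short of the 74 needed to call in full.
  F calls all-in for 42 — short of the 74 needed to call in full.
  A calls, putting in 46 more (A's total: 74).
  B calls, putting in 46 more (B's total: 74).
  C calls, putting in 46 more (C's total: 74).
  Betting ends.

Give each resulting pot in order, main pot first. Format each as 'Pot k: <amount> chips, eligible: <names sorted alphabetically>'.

Pot 1: 252 chips, eligible: A, B, C, D, E, F
Pot 2: 5 chips, eligible: A, B, C, D, E
Pot 3: 124 chips, eligible: A, B, C, D

Derivation:
Contributions: A=74, B=74, C=74, D=74, E=43, F=42
Pot levels (distinct totals of non-folded players): 42, 43, 74
Layer 1-42: 42 each from A, B, C, D, E, F = 42*6 = 252 chips; eligible A, B, C, D, E, F
Layer 43-43: 1 each from A, B, C, D, E = 1*5 = 5 chips; eligible A, B, C, D, E
Layer 44-74: 31 each from A, B, C, D = 31*4 = 124 chips; eligible A, B, C, D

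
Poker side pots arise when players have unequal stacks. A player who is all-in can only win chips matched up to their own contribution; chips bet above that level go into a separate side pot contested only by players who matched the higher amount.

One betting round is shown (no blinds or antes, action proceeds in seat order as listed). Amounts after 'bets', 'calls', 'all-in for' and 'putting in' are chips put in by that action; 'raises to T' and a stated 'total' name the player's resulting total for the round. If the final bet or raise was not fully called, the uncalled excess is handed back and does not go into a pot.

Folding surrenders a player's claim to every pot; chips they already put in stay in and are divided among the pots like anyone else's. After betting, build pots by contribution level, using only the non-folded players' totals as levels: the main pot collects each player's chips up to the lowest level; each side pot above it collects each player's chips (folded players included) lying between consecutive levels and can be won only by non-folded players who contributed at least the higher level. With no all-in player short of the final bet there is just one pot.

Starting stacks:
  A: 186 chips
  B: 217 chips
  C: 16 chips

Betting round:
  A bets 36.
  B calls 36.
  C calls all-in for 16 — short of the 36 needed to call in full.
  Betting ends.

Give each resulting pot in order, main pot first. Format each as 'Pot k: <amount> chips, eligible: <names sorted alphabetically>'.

Pot 1: 48 chips, eligible: A, B, C
Pot 2: 40 chips, eligible: A, B

Derivation:
Contributions: A=36, B=36, C=16
Pot levels (distinct totals of non-folded players): 16, 36
Layer 1-16: 16 each from A, B, C = 16*3 = 48 chips; eligible A, B, C
Layer 17-36: 20 each from A, B = 20*2 = 40 chips; eligible A, B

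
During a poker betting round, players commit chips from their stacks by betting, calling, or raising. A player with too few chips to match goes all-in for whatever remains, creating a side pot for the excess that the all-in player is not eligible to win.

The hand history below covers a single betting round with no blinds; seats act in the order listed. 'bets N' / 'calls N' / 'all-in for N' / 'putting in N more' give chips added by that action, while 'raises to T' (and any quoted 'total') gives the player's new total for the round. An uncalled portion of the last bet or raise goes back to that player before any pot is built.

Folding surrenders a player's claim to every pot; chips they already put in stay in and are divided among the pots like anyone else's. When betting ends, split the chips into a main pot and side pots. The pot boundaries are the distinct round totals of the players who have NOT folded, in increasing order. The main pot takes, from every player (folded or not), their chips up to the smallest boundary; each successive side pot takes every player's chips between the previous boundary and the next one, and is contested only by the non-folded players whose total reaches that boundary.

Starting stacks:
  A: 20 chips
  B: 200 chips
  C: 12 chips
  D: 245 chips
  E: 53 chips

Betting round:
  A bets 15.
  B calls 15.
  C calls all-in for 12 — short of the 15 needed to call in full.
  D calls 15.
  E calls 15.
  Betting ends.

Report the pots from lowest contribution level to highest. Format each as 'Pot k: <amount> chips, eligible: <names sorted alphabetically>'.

Contributions: A=15, B=15, C=12, D=15, E=15
Pot levels (distinct totals of non-folded players): 12, 15
Layer 1-12: 12 each from A, B, C, D, E = 12*5 = 60 chips; eligible A, B, C, D, E
Layer 13-15: 3 each from A, B, D, E = 3*4 = 12 chips; eligible A, B, D, E

Pot 1: 60 chips, eligible: A, B, C, D, E
Pot 2: 12 chips, eligible: A, B, D, E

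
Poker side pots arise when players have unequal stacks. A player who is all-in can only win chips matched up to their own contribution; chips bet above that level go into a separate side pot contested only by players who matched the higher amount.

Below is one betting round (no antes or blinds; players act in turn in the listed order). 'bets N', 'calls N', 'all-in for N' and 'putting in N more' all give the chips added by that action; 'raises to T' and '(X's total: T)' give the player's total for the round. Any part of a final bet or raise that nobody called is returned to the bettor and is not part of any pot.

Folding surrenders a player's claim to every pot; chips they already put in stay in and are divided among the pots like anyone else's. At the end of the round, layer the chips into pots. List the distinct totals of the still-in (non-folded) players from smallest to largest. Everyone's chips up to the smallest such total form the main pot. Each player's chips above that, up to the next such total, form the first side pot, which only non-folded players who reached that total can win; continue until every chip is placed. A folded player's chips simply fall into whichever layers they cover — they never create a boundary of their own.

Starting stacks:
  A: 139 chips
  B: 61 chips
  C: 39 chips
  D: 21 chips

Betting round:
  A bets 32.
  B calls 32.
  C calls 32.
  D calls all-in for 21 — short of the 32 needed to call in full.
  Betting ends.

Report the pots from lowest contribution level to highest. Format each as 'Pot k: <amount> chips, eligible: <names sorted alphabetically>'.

Pot 1: 84 chips, eligible: A, B, C, D
Pot 2: 33 chips, eligible: A, B, C

Derivation:
Contributions: A=32, B=32, C=32, D=21
Pot levels (distinct totals of non-folded players): 21, 32
Layer 1-21: 21 each from A, B, C, D = 21*4 = 84 chips; eligible A, B, C, D
Layer 22-32: 11 each from A, B, C = 11*3 = 33 chips; eligible A, B, C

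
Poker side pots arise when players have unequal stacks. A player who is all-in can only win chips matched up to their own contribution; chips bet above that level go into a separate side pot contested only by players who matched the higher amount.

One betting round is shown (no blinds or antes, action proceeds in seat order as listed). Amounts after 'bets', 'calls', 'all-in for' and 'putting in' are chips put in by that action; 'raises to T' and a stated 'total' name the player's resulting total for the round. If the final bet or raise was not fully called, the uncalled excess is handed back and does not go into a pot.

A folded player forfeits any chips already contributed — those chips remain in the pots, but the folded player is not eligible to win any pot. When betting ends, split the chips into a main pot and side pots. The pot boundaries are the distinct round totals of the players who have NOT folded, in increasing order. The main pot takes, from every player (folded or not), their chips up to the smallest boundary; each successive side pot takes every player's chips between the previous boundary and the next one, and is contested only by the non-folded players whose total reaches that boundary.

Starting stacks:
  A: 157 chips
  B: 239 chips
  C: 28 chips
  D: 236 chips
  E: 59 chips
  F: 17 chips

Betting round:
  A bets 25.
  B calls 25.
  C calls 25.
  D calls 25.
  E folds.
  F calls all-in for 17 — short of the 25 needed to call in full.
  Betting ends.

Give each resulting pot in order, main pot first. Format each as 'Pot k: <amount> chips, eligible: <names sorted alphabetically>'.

Pot 1: 85 chips, eligible: A, B, C, D, F
Pot 2: 32 chips, eligible: A, B, C, D

Derivation:
Contributions: A=25, B=25, C=25, D=25, F=17
Folded: E
Pot levels (distinct totals of non-folded players): 17, 25
Layer 1-17: 17 each from A, B, C, D, F = 17*5 = 85 chips; eligible A, B, C, D, F
Layer 18-25: 8 each from A, B, C, D = 8*4 = 32 chips; eligible A, B, C, D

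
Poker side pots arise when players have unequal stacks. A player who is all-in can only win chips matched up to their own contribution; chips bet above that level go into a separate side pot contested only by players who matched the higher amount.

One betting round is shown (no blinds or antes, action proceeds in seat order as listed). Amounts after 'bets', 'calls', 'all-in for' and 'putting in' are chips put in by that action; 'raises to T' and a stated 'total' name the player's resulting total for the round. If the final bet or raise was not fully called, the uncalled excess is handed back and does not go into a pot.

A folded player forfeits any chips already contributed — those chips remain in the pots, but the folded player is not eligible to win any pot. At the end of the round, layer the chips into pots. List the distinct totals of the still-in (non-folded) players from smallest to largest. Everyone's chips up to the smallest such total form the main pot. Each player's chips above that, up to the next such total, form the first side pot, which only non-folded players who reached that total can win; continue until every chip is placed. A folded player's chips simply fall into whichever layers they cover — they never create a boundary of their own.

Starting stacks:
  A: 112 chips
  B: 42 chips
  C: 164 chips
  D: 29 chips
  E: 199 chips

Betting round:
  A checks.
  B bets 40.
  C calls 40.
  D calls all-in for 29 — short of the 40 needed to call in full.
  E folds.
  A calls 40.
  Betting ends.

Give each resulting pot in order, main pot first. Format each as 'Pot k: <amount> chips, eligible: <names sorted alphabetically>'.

Pot 1: 116 chips, eligible: A, B, C, D
Pot 2: 33 chips, eligible: A, B, C

Derivation:
Contributions: A=40, B=40, C=40, D=29
Folded: E
Pot levels (distinct totals of non-folded players): 29, 40
Layer 1-29: 29 each from A, B, C, D = 29*4 = 116 chips; eligible A, B, C, D
Layer 30-40: 11 each from A, B, C = 11*3 = 33 chips; eligible A, B, C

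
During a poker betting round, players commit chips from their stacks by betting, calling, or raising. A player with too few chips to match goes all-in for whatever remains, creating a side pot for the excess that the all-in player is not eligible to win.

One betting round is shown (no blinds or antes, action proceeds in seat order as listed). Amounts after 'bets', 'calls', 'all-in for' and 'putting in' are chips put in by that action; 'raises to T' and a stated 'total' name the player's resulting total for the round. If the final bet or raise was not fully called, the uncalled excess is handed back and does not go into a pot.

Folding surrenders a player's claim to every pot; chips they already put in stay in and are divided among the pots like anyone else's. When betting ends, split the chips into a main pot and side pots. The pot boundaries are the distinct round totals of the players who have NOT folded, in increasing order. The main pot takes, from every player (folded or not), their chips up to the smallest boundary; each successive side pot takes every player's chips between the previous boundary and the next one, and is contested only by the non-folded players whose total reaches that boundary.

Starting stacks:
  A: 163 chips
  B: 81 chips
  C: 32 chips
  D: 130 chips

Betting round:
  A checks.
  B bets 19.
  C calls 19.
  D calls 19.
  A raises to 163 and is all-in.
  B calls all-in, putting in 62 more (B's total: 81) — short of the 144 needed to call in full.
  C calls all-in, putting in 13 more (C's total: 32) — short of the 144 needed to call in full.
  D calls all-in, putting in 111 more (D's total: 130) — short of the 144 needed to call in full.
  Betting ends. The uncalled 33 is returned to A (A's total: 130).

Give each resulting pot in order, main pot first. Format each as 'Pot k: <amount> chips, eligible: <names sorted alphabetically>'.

Pot 1: 128 chips, eligible: A, B, C, D
Pot 2: 147 chips, eligible: A, B, D
Pot 3: 98 chips, eligible: A, D

Derivation:
Contributions (after 33 returned to A): A=130, B=81, C=32, D=130
Pot levels (distinct totals of non-folded players): 32, 81, 130
Layer 1-32: 32 each from A, B, C, D = 32*4 = 128 chips; eligible A, B, C, D
Layer 33-81: 49 each from A, B, D = 49*3 = 147 chips; eligible A, B, D
Layer 82-130: 49 each from A, D = 49*2 = 98 chips; eligible A, D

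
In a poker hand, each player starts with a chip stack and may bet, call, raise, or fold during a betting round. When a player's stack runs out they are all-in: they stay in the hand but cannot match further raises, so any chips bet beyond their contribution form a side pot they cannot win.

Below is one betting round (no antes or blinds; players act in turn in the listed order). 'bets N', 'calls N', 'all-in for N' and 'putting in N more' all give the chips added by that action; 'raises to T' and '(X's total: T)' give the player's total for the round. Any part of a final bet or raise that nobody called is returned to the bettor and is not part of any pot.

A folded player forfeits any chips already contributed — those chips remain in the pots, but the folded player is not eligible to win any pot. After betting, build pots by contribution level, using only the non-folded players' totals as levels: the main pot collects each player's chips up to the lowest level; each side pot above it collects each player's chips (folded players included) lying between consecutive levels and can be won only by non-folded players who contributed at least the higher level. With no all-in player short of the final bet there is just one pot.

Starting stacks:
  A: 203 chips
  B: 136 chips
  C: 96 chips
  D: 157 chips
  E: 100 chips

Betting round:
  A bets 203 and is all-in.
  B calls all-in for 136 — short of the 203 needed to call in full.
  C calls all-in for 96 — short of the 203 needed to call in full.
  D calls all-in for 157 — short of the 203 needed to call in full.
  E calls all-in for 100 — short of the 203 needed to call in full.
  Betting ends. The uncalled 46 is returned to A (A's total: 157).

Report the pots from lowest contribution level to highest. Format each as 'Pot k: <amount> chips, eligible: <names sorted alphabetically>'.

Pot 1: 480 chips, eligible: A, B, C, D, E
Pot 2: 16 chips, eligible: A, B, D, E
Pot 3: 108 chips, eligible: A, B, D
Pot 4: 42 chips, eligible: A, D

Derivation:
Contributions (after 46 returned to A): A=157, B=136, C=96, D=157, E=100
Pot levels (distinct totals of non-folded players): 96, 100, 136, 157
Layer 1-96: 96 each from A, B, C, D, E = 96*5 = 480 chips; eligible A, B, C, D, E
Layer 97-100: 4 each from A, B, D, E = 4*4 = 16 chips; eligible A, B, D, E
Layer 101-136: 36 each from A, B, D = 36*3 = 108 chips; eligible A, B, D
Layer 137-157: 21 each from A, D = 21*2 = 42 chips; eligible A, D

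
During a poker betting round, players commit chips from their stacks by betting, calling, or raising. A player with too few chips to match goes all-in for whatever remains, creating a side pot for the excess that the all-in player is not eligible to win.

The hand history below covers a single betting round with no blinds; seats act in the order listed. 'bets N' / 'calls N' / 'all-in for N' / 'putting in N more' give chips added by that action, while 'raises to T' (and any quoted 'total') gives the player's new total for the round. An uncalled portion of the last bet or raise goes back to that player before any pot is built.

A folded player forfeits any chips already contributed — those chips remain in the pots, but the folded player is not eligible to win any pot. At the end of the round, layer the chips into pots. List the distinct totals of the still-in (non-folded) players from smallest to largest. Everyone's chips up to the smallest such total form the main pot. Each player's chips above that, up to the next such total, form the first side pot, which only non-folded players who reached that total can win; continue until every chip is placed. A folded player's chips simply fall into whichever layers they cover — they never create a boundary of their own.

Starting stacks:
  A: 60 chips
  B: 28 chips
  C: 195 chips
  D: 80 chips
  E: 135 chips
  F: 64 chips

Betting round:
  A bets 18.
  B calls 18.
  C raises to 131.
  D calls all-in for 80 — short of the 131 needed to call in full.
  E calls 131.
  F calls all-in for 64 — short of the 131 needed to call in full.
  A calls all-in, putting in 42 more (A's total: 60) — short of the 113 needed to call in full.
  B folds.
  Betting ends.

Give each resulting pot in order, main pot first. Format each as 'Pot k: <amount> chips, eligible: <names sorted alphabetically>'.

Pot 1: 318 chips, eligible: A, C, D, E, F
Pot 2: 16 chips, eligible: C, D, E, F
Pot 3: 48 chips, eligible: C, D, E
Pot 4: 102 chips, eligible: C, E

Derivation:
Contributions: A=60, B=18, C=131, D=80, E=131, F=64
Folded: B
Pot levels (distinct totals of non-folded players): 60, 64, 80, 131
Layer 1-60: A 60 + B 18 + C 60 + D 60 + E 60 + F 60 = 318 chips; eligible A, C, D, E, F
Layer 61-64: 4 each from C, D, E, F = 4*4 = 16 chips; eligible C, D, E, F
Layer 65-80: 16 each from C, D, E = 16*3 = 48 chips; eligible C, D, E
Layer 81-131: 51 each from C, E = 51*2 = 102 chips; eligible C, E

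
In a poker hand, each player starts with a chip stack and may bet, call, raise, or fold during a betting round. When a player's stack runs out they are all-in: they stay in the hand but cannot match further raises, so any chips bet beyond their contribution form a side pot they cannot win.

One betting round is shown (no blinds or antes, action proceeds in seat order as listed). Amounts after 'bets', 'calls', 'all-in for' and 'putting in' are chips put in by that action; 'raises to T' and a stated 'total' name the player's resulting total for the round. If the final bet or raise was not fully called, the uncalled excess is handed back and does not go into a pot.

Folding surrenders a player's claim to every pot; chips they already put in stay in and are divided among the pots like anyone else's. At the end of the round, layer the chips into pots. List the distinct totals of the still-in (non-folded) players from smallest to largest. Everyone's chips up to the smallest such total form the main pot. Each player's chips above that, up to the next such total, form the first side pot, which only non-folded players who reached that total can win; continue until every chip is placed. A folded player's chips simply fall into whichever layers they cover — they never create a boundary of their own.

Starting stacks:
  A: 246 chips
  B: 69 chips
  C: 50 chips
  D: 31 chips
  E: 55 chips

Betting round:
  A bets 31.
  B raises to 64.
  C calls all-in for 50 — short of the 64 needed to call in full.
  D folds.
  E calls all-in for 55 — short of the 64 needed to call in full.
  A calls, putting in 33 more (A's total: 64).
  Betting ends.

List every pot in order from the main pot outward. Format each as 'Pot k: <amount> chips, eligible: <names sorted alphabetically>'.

Contributions: A=64, B=64, C=50, E=55
Folded: D
Pot levels (distinct totals of non-folded players): 50, 55, 64
Layer 1-50: 50 each from A, B, C, E = 50*4 = 200 chips; eligible A, B, C, E
Layer 51-55: 5 each from A, B, E = 5*3 = 15 chips; eligible A, B, E
Layer 56-64: 9 each from A, B = 9*2 = 18 chips; eligible A, B

Pot 1: 200 chips, eligible: A, B, C, E
Pot 2: 15 chips, eligible: A, B, E
Pot 3: 18 chips, eligible: A, B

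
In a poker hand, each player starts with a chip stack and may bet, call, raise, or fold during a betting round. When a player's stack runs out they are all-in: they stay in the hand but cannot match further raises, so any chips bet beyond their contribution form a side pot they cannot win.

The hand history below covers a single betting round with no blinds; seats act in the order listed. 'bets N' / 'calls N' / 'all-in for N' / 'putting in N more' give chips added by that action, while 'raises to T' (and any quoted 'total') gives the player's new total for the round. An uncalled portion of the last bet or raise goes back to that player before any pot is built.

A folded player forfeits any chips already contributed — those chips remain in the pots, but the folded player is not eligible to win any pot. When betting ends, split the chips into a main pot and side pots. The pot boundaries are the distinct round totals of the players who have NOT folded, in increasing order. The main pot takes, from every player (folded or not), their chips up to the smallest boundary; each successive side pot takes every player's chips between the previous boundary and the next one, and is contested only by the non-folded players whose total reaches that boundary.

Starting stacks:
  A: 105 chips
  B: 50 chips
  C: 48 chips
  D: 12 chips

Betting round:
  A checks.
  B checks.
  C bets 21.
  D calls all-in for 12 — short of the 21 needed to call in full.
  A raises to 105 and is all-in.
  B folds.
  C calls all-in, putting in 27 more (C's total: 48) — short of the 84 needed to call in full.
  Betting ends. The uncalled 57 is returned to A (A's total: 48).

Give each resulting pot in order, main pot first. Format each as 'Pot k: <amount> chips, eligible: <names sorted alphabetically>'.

Pot 1: 36 chips, eligible: A, C, D
Pot 2: 72 chips, eligible: A, C

Derivation:
Contributions (after 57 returned to A): A=48, C=48, D=12
Folded: B
Pot levels (distinct totals of non-folded players): 12, 48
Layer 1-12: 12 each from A, C, D = 12*3 = 36 chips; eligible A, C, D
Layer 13-48: 36 each from A, C = 36*2 = 72 chips; eligible A, C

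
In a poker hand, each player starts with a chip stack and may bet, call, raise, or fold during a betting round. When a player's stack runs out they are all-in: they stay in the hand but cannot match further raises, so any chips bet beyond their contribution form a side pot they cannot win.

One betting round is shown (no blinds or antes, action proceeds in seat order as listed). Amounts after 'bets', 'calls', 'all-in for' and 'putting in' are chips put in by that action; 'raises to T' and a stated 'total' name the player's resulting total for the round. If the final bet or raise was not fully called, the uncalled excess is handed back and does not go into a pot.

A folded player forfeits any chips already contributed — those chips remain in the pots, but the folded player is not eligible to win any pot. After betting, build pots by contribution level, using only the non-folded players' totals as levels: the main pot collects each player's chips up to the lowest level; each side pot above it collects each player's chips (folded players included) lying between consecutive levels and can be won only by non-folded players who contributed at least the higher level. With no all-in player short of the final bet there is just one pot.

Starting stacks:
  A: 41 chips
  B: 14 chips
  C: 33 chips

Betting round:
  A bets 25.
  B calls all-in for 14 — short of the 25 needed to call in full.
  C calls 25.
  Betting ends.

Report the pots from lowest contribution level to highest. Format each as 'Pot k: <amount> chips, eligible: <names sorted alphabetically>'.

Pot 1: 42 chips, eligible: A, B, C
Pot 2: 22 chips, eligible: A, C

Derivation:
Contributions: A=25, B=14, C=25
Pot levels (distinct totals of non-folded players): 14, 25
Layer 1-14: 14 each from A, B, C = 14*3 = 42 chips; eligible A, B, C
Layer 15-25: 11 each from A, C = 11*2 = 22 chips; eligible A, C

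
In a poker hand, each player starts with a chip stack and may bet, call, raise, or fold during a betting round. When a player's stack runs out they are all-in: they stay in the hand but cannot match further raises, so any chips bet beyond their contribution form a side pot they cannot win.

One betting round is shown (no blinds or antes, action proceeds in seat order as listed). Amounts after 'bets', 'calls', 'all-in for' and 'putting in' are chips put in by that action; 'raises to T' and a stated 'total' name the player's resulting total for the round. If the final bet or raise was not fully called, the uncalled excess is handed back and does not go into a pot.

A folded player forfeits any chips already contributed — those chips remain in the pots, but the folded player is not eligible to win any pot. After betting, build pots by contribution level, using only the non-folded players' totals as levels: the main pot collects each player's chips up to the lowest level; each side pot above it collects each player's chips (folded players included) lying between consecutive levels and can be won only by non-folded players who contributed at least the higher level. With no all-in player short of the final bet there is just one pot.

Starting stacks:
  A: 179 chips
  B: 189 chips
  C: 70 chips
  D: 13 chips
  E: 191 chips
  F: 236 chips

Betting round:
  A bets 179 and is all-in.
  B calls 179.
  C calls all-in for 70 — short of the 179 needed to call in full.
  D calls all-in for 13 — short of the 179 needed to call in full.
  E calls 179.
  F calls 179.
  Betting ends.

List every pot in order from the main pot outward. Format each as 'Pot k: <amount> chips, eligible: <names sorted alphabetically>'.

Contributions: A=179, B=179, C=70, D=13, E=179, F=179
Pot levels (distinct totals of non-folded players): 13, 70, 179
Layer 1-13: 13 each from A, B, C, D, E, F = 13*6 = 78 chips; eligible A, B, C, D, E, F
Layer 14-70: 57 each from A, B, C, E, F = 57*5 = 285 chips; eligible A, B, C, E, F
Layer 71-179: 109 each from A, B, E, F = 109*4 = 436 chips; eligible A, B, E, F

Pot 1: 78 chips, eligible: A, B, C, D, E, F
Pot 2: 285 chips, eligible: A, B, C, E, F
Pot 3: 436 chips, eligible: A, B, E, F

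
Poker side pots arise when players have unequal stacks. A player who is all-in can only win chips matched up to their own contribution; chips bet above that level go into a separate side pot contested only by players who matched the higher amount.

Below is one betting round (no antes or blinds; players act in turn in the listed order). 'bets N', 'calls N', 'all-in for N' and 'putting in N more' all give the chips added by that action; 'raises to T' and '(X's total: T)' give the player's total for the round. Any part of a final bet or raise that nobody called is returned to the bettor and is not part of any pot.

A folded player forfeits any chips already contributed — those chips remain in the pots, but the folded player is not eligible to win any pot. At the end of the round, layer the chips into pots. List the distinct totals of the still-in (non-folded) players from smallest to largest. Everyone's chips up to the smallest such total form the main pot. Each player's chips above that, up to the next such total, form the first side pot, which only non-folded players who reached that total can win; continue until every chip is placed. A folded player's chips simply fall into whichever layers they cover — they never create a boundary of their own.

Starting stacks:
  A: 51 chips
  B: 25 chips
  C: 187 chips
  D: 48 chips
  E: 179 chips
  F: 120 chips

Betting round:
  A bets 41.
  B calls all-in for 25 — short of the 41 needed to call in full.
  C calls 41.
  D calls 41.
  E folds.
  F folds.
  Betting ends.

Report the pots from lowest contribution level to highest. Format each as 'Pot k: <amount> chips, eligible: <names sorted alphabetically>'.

Contributions: A=41, B=25, C=41, D=41
Folded: E, F
Pot levels (distinct totals of non-folded players): 25, 41
Layer 1-25: 25 each from A, B, C, D = 25*4 = 100 chips; eligible A, B, C, D
Layer 26-41: 16 each from A, C, D = 16*3 = 48 chips; eligible A, C, D

Pot 1: 100 chips, eligible: A, B, C, D
Pot 2: 48 chips, eligible: A, C, D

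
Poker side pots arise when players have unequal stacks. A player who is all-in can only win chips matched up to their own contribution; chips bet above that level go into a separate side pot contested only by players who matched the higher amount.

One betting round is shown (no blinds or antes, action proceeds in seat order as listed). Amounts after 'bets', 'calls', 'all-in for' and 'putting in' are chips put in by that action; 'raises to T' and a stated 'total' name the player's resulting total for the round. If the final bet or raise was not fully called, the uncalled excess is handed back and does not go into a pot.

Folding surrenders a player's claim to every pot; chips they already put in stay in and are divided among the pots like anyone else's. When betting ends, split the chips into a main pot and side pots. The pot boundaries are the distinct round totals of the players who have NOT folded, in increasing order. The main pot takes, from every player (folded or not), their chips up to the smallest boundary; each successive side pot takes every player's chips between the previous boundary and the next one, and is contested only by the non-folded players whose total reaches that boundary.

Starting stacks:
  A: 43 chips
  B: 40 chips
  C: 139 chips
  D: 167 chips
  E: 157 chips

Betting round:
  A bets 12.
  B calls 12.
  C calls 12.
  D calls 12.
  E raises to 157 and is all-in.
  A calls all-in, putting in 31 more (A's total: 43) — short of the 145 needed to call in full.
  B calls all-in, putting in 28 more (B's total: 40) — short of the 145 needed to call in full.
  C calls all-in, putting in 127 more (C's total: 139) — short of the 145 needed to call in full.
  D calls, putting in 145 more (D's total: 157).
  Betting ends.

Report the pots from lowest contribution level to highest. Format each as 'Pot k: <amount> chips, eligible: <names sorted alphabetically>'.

Pot 1: 200 chips, eligible: A, B, C, D, E
Pot 2: 12 chips, eligible: A, C, D, E
Pot 3: 288 chips, eligible: C, D, E
Pot 4: 36 chips, eligible: D, E

Derivation:
Contributions: A=43, B=40, C=139, D=157, E=157
Pot levels (distinct totals of non-folded players): 40, 43, 139, 157
Layer 1-40: 40 each from A, B, C, D, E = 40*5 = 200 chips; eligible A, B, C, D, E
Layer 41-43: 3 each from A, C, D, E = 3*4 = 12 chips; eligible A, C, D, E
Layer 44-139: 96 each from C, D, E = 96*3 = 288 chips; eligible C, D, E
Layer 140-157: 18 each from D, E = 18*2 = 36 chips; eligible D, E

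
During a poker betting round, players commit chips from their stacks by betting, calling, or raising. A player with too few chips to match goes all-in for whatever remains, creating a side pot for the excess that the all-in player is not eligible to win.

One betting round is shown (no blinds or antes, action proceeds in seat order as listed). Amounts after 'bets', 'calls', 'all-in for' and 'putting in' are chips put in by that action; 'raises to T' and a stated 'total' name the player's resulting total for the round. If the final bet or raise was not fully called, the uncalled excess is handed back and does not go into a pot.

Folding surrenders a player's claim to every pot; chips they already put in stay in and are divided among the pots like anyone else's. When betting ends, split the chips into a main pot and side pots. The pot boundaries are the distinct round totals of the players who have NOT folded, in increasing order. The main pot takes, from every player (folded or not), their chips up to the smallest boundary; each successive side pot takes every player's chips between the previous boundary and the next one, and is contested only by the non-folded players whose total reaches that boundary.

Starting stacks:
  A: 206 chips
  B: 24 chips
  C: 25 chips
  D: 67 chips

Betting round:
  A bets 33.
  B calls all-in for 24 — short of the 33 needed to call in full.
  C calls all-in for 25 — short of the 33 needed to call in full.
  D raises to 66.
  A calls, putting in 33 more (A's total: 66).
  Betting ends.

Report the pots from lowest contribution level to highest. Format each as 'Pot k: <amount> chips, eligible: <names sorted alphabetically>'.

Pot 1: 96 chips, eligible: A, B, C, D
Pot 2: 3 chips, eligible: A, C, D
Pot 3: 82 chips, eligible: A, D

Derivation:
Contributions: A=66, B=24, C=25, D=66
Pot levels (distinct totals of non-folded players): 24, 25, 66
Layer 1-24: 24 each from A, B, C, D = 24*4 = 96 chips; eligible A, B, C, D
Layer 25-25: 1 each from A, C, D = 1*3 = 3 chips; eligible A, C, D
Layer 26-66: 41 each from A, D = 41*2 = 82 chips; eligible A, D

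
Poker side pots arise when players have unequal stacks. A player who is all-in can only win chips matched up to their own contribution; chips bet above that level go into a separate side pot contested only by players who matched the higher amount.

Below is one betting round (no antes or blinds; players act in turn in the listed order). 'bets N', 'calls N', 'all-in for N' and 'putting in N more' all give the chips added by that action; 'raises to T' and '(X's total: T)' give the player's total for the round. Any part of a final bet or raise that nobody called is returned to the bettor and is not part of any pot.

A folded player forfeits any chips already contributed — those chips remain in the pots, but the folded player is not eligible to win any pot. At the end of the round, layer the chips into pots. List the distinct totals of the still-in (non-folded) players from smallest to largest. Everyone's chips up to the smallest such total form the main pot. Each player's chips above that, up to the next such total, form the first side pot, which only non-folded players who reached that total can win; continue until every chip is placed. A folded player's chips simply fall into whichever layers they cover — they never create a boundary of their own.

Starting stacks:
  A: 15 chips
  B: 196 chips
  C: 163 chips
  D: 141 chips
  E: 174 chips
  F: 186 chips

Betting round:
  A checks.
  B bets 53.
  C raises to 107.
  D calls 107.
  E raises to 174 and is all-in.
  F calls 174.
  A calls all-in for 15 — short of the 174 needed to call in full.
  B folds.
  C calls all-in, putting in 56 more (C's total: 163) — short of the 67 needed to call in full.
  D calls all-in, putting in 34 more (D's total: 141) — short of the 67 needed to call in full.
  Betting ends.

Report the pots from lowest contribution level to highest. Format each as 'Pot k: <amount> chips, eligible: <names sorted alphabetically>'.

Contributions: A=15, B=53, C=163, D=141, E=174, F=174
Folded: B
Pot levels (distinct totals of non-folded players): 15, 141, 163, 174
Layer 1-15: 15 each from A, B, C, D, E, F = 15*6 = 90 chips; eligible A, C, D, E, F
Layer 16-141: B 38 + C 126 + D 126 + E 126 + F 126 = 542 chips; eligible C, D, E, F
Layer 142-163: 22 each from C, E, F = 22*3 = 66 chips; eligible C, E, F
Layer 164-174: 11 each from E, F = 11*2 = 22 chips; eligible E, F

Pot 1: 90 chips, eligible: A, C, D, E, F
Pot 2: 542 chips, eligible: C, D, E, F
Pot 3: 66 chips, eligible: C, E, F
Pot 4: 22 chips, eligible: E, F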